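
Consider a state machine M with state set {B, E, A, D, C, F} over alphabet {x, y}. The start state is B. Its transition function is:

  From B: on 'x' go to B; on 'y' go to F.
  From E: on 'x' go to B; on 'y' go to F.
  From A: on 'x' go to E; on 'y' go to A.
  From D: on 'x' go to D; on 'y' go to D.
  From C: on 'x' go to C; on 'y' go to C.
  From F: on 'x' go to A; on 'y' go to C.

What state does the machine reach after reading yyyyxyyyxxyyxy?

C

B → F → C → C → C → C → C → C → C → C → C → C → C → C → C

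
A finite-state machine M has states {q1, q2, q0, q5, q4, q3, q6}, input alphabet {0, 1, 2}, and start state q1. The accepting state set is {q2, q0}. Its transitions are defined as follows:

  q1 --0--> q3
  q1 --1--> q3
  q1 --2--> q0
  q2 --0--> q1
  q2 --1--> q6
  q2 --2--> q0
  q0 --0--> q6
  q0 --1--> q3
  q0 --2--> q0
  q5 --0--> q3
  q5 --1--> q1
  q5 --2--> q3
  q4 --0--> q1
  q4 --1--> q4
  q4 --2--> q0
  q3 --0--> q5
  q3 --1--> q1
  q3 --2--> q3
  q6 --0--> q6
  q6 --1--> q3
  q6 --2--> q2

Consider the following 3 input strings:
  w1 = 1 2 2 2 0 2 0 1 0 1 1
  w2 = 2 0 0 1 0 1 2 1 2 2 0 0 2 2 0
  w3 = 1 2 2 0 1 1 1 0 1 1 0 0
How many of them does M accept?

w1:
  start at q1
  read '1': q1 → q3
  read '2': q3 → q3
  read '2': q3 → q3
  read '2': q3 → q3
  read '0': q3 → q5
  read '2': q5 → q3
  read '0': q3 → q5
  read '1': q5 → q1
  read '0': q1 → q3
  read '1': q3 → q1
  read '1': q1 → q3
  end q3, rejected
w2:
  start at q1
  read '2': q1 → q0
  read '0': q0 → q6
  read '0': q6 → q6
  read '1': q6 → q3
  read '0': q3 → q5
  read '1': q5 → q1
  read '2': q1 → q0
  read '1': q0 → q3
  read '2': q3 → q3
  read '2': q3 → q3
  read '0': q3 → q5
  read '0': q5 → q3
  read '2': q3 → q3
  read '2': q3 → q3
  read '0': q3 → q5
  end q5, rejected
w3:
  start at q1
  read '1': q1 → q3
  read '2': q3 → q3
  read '2': q3 → q3
  read '0': q3 → q5
  read '1': q5 → q1
  read '1': q1 → q3
  read '1': q3 → q1
  read '0': q1 → q3
  read '1': q3 → q1
  read '1': q1 → q3
  read '0': q3 → q5
  read '0': q5 → q3
  end q3, rejected

0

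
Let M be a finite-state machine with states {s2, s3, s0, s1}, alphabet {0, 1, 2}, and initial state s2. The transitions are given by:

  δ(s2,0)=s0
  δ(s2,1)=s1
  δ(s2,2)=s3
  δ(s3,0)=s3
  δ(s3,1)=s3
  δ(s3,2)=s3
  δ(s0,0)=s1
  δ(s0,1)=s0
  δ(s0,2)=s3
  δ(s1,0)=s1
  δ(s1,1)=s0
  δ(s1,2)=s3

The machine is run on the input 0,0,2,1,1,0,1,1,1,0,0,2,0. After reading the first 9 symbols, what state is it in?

s3

s2 → s0 → s1 → s3 → s3 → s3 → s3 → s3 → s3 → s3
After 9 symbols: s3.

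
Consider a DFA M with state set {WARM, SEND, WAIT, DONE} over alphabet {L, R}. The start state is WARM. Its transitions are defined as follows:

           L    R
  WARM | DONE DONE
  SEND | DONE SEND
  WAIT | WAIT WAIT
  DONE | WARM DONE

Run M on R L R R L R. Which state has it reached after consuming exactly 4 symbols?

WARM → DONE → WARM → DONE → DONE
After 4 symbols: DONE.

DONE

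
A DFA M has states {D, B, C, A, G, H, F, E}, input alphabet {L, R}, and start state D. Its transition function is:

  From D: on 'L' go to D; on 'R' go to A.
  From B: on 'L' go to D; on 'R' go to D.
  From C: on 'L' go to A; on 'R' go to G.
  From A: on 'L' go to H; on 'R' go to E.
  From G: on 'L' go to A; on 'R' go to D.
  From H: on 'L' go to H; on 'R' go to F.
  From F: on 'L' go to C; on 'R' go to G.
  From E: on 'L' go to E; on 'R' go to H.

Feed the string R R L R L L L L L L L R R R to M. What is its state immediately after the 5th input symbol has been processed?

H

start at D
read 'R': D → A
read 'R': A → E
read 'L': E → E
read 'R': E → H
read 'L': H → H
After 5 symbols: H.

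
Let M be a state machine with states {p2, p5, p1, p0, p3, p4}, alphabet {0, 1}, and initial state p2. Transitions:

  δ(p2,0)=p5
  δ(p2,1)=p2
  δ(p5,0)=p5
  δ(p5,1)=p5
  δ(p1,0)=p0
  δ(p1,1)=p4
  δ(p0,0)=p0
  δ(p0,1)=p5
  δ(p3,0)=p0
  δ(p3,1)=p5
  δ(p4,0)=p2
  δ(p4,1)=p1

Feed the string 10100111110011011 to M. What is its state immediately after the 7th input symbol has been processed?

Trace: p2 -1-> p2 -0-> p5 -1-> p5 -0-> p5 -0-> p5 -1-> p5 -1-> p5
After 7 symbols: p5.

p5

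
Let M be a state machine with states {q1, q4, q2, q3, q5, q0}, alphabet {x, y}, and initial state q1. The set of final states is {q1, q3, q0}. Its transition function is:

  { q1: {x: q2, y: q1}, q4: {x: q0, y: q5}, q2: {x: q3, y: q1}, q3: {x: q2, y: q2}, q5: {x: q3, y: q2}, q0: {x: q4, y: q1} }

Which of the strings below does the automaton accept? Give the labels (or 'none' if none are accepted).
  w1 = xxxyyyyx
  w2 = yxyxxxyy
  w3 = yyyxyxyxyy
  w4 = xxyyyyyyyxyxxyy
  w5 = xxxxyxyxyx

w1: Trace: q1 -x-> q2 -x-> q3 -x-> q2 -y-> q1 -y-> q1 -y-> q1 -y-> q1 -x-> q2  → end q2, rejected
w2: Trace: q1 -y-> q1 -x-> q2 -y-> q1 -x-> q2 -x-> q3 -x-> q2 -y-> q1 -y-> q1  → end q1, accepted
w3: Trace: q1 -y-> q1 -y-> q1 -y-> q1 -x-> q2 -y-> q1 -x-> q2 -y-> q1 -x-> q2 -y-> q1 -y-> q1  → end q1, accepted
w4: Trace: q1 -x-> q2 -x-> q3 -y-> q2 -y-> q1 -y-> q1 -y-> q1 -y-> q1 -y-> q1 -y-> q1 -x-> q2 -y-> q1 -x-> q2 -x-> q3 -y-> q2 -y-> q1  → end q1, accepted
w5: Trace: q1 -x-> q2 -x-> q3 -x-> q2 -x-> q3 -y-> q2 -x-> q3 -y-> q2 -x-> q3 -y-> q2 -x-> q3  → end q3, accepted

w2, w3, w4, w5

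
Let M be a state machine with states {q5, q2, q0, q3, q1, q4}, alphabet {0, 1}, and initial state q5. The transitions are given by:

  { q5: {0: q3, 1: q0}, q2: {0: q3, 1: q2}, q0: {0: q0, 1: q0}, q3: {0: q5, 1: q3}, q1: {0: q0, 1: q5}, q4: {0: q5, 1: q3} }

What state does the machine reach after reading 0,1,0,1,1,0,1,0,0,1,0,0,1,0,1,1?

q0

Trace: q5 -0-> q3 -1-> q3 -0-> q5 -1-> q0 -1-> q0 -0-> q0 -1-> q0 -0-> q0 -0-> q0 -1-> q0 -0-> q0 -0-> q0 -1-> q0 -0-> q0 -1-> q0 -1-> q0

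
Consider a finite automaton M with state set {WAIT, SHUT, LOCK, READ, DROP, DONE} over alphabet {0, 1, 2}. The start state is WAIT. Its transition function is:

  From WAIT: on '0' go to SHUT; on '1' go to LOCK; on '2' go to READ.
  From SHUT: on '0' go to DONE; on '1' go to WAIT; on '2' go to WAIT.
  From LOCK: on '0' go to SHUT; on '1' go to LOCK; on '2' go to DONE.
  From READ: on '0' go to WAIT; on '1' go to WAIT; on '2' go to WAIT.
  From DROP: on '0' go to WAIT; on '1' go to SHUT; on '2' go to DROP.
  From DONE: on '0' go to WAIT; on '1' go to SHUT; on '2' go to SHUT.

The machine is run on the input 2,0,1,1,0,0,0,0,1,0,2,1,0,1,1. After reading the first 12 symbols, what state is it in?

LOCK

WAIT → READ → WAIT → LOCK → LOCK → SHUT → DONE → WAIT → SHUT → WAIT → SHUT → WAIT → LOCK
After 12 symbols: LOCK.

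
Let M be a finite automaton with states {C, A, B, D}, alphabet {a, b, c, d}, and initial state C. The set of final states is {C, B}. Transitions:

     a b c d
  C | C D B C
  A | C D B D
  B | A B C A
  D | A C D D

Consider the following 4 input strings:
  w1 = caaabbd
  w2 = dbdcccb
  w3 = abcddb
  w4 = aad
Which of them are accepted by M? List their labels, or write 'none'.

w1, w2, w3, w4

w1: C → B → A → C → C → D → C → C  → end C, accepted
w2: C → C → D → D → D → D → D → C  → end C, accepted
w3: C → C → D → D → D → D → C  → end C, accepted
w4: C → C → C → C  → end C, accepted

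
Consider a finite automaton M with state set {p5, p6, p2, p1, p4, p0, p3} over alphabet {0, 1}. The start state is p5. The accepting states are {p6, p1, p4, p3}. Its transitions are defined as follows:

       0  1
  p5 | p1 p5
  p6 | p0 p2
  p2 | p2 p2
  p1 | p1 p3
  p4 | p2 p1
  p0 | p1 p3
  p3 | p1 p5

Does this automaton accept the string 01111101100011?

start at p5
read '0': p5 → p1
read '1': p1 → p3
read '1': p3 → p5
read '1': p5 → p5
read '1': p5 → p5
read '1': p5 → p5
read '0': p5 → p1
read '1': p1 → p3
read '1': p3 → p5
read '0': p5 → p1
read '0': p1 → p1
read '0': p1 → p1
read '1': p1 → p3
read '1': p3 → p5
End state p5 is not accepting.

No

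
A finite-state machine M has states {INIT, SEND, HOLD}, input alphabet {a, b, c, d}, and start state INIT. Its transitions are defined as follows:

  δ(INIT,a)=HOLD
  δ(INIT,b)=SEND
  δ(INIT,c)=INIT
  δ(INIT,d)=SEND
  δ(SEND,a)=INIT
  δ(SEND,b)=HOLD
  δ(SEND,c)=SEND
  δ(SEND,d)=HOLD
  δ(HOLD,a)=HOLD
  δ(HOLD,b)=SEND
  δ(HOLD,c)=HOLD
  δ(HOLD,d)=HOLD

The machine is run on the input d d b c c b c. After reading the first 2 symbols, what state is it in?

HOLD

Trace: INIT -d-> SEND -d-> HOLD
After 2 symbols: HOLD.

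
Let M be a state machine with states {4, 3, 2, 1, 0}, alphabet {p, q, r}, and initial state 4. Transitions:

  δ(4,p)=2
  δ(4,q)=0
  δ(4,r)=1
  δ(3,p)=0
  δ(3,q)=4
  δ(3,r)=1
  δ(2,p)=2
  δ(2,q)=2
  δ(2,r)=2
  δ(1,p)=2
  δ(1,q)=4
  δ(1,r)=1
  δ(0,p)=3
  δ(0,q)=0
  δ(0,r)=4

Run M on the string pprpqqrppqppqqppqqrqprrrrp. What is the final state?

2

start at 4
read 'p': 4 → 2
read 'p': 2 → 2
read 'r': 2 → 2
read 'p': 2 → 2
read 'q': 2 → 2
read 'q': 2 → 2
read 'r': 2 → 2
read 'p': 2 → 2
read 'p': 2 → 2
read 'q': 2 → 2
read 'p': 2 → 2
read 'p': 2 → 2
read 'q': 2 → 2
read 'q': 2 → 2
read 'p': 2 → 2
read 'p': 2 → 2
read 'q': 2 → 2
read 'q': 2 → 2
read 'r': 2 → 2
read 'q': 2 → 2
read 'p': 2 → 2
read 'r': 2 → 2
read 'r': 2 → 2
read 'r': 2 → 2
read 'r': 2 → 2
read 'p': 2 → 2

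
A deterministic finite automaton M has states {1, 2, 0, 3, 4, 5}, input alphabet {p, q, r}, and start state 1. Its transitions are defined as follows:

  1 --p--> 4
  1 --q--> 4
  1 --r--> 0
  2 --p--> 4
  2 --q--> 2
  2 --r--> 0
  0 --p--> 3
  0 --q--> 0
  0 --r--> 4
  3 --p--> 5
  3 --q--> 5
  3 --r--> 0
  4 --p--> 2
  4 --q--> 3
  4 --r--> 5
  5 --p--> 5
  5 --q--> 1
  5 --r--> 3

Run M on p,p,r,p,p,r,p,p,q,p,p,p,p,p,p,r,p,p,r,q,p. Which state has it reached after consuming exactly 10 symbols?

4

start at 1
read 'p': 1 → 4
read 'p': 4 → 2
read 'r': 2 → 0
read 'p': 0 → 3
read 'p': 3 → 5
read 'r': 5 → 3
read 'p': 3 → 5
read 'p': 5 → 5
read 'q': 5 → 1
read 'p': 1 → 4
After 10 symbols: 4.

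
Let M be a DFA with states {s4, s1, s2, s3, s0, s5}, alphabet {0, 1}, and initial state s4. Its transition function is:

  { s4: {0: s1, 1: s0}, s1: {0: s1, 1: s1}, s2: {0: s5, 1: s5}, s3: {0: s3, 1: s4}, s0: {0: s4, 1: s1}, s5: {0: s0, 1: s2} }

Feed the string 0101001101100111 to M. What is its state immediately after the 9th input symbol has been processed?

s4 → s1 → s1 → s1 → s1 → s1 → s1 → s1 → s1 → s1
After 9 symbols: s1.

s1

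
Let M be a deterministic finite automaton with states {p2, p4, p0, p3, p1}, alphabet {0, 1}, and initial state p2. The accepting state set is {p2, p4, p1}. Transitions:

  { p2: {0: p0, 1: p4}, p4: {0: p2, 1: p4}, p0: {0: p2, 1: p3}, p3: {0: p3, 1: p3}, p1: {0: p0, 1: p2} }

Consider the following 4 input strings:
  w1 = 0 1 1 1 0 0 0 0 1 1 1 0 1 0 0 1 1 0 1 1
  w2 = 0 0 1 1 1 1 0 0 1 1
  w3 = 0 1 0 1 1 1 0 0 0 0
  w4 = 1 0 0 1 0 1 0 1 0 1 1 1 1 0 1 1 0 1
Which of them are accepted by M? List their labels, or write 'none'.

w1:
  start at p2
  read '0': p2 → p0
  read '1': p0 → p3
  read '1': p3 → p3
  read '1': p3 → p3
  read '0': p3 → p3
  read '0': p3 → p3
  read '0': p3 → p3
  read '0': p3 → p3
  read '1': p3 → p3
  read '1': p3 → p3
  read '1': p3 → p3
  read '0': p3 → p3
  read '1': p3 → p3
  read '0': p3 → p3
  read '0': p3 → p3
  read '1': p3 → p3
  read '1': p3 → p3
  read '0': p3 → p3
  read '1': p3 → p3
  read '1': p3 → p3
  end p3, rejected
w2:
  start at p2
  read '0': p2 → p0
  read '0': p0 → p2
  read '1': p2 → p4
  read '1': p4 → p4
  read '1': p4 → p4
  read '1': p4 → p4
  read '0': p4 → p2
  read '0': p2 → p0
  read '1': p0 → p3
  read '1': p3 → p3
  end p3, rejected
w3:
  start at p2
  read '0': p2 → p0
  read '1': p0 → p3
  read '0': p3 → p3
  read '1': p3 → p3
  read '1': p3 → p3
  read '1': p3 → p3
  read '0': p3 → p3
  read '0': p3 → p3
  read '0': p3 → p3
  read '0': p3 → p3
  end p3, rejected
w4:
  start at p2
  read '1': p2 → p4
  read '0': p4 → p2
  read '0': p2 → p0
  read '1': p0 → p3
  read '0': p3 → p3
  read '1': p3 → p3
  read '0': p3 → p3
  read '1': p3 → p3
  read '0': p3 → p3
  read '1': p3 → p3
  read '1': p3 → p3
  read '1': p3 → p3
  read '1': p3 → p3
  read '0': p3 → p3
  read '1': p3 → p3
  read '1': p3 → p3
  read '0': p3 → p3
  read '1': p3 → p3
  end p3, rejected

none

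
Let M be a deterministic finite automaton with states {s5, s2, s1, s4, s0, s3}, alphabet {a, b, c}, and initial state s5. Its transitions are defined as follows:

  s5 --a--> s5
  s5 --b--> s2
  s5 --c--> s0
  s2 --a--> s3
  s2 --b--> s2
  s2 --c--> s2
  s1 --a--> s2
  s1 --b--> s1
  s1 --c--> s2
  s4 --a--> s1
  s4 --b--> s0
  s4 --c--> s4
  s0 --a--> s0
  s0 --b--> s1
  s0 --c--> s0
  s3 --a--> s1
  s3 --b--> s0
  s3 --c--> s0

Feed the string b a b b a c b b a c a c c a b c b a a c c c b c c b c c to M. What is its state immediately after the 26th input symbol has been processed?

s5 → s2 → s3 → s0 → s1 → s2 → s2 → s2 → s2 → s3 → s0 → s0 → s0 → s0 → s0 → s1 → s2 → s2 → s3 → s1 → s2 → s2 → s2 → s2 → s2 → s2 → s2
After 26 symbols: s2.

s2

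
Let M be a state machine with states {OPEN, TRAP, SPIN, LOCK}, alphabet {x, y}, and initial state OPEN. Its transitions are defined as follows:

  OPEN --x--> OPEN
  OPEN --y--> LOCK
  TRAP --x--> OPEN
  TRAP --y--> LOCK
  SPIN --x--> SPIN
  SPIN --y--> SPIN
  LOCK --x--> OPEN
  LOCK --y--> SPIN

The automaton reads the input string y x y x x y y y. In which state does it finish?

SPIN

Trace: OPEN -y-> LOCK -x-> OPEN -y-> LOCK -x-> OPEN -x-> OPEN -y-> LOCK -y-> SPIN -y-> SPIN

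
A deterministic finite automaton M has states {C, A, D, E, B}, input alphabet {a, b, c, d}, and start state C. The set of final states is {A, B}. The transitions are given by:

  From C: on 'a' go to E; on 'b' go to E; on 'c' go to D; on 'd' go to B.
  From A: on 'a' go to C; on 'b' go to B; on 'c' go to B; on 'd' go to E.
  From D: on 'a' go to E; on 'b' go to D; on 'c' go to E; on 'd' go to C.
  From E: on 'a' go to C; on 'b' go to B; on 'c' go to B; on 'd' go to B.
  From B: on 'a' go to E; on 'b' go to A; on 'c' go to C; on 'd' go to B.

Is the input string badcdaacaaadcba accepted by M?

C → E → C → B → C → B → E → C → D → E → C → E → B → C → E → C
End state C is not accepting.

No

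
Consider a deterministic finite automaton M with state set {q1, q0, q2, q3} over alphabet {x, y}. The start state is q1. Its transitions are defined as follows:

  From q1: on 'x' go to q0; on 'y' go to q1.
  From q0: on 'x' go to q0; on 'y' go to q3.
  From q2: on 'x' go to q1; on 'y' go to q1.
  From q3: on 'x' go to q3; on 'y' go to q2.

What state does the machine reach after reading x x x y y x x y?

Trace: q1 -x-> q0 -x-> q0 -x-> q0 -y-> q3 -y-> q2 -x-> q1 -x-> q0 -y-> q3

q3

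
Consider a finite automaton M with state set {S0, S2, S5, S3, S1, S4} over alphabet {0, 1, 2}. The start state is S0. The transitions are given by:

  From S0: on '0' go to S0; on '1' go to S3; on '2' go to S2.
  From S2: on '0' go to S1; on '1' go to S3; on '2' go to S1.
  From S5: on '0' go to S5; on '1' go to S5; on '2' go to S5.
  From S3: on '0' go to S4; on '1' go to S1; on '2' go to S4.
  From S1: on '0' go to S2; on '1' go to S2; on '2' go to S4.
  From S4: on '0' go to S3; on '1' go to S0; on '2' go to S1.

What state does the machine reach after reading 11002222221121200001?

Trace: S0 -1-> S3 -1-> S1 -0-> S2 -0-> S1 -2-> S4 -2-> S1 -2-> S4 -2-> S1 -2-> S4 -2-> S1 -1-> S2 -1-> S3 -2-> S4 -1-> S0 -2-> S2 -0-> S1 -0-> S2 -0-> S1 -0-> S2 -1-> S3

S3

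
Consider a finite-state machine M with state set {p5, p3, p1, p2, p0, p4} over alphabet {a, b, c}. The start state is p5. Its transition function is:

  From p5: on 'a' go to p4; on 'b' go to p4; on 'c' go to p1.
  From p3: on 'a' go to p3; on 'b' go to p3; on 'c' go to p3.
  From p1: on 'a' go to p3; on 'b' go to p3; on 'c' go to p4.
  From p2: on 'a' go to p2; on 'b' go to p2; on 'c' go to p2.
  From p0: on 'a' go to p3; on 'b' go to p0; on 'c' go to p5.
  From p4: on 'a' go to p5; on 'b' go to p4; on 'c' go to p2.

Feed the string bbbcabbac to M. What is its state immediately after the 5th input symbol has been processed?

start at p5
read 'b': p5 → p4
read 'b': p4 → p4
read 'b': p4 → p4
read 'c': p4 → p2
read 'a': p2 → p2
After 5 symbols: p2.

p2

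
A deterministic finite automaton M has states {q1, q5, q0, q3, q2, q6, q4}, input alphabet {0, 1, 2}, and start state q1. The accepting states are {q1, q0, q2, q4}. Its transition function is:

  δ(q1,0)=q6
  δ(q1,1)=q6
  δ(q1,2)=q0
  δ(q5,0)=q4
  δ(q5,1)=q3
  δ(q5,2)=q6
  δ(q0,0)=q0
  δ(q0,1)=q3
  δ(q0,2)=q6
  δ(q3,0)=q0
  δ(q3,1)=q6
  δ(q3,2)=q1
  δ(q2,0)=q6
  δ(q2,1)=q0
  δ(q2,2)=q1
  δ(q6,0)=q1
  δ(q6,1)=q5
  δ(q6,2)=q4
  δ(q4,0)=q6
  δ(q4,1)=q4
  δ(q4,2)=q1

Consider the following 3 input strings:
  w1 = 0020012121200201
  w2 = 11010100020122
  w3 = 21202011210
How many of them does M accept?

2

w1: Trace: q1 -0-> q6 -0-> q1 -2-> q0 -0-> q0 -0-> q0 -1-> q3 -2-> q1 -1-> q6 -2-> q4 -1-> q4 -2-> q1 -0-> q6 -0-> q1 -2-> q0 -0-> q0 -1-> q3  → end q3, rejected
w2: Trace: q1 -1-> q6 -1-> q5 -0-> q4 -1-> q4 -0-> q6 -1-> q5 -0-> q4 -0-> q6 -0-> q1 -2-> q0 -0-> q0 -1-> q3 -2-> q1 -2-> q0  → end q0, accepted
w3: Trace: q1 -2-> q0 -1-> q3 -2-> q1 -0-> q6 -2-> q4 -0-> q6 -1-> q5 -1-> q3 -2-> q1 -1-> q6 -0-> q1  → end q1, accepted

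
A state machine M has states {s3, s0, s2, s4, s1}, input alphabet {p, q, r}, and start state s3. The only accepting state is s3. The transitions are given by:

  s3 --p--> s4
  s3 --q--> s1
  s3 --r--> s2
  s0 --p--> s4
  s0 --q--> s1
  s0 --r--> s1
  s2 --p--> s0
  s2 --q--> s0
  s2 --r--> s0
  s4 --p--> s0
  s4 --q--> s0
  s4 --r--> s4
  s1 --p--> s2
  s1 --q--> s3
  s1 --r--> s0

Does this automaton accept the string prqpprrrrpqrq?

s3 → s4 → s4 → s0 → s4 → s0 → s1 → s0 → s1 → s0 → s4 → s0 → s1 → s3
End state s3 is accepting.

Yes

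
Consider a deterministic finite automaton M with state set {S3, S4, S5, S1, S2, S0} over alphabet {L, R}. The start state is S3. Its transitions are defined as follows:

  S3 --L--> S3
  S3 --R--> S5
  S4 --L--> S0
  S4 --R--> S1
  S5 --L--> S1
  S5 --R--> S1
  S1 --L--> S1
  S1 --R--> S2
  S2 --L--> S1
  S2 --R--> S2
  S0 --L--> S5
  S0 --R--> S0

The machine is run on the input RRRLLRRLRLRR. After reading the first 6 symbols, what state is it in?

S3 → S5 → S1 → S2 → S1 → S1 → S2
After 6 symbols: S2.

S2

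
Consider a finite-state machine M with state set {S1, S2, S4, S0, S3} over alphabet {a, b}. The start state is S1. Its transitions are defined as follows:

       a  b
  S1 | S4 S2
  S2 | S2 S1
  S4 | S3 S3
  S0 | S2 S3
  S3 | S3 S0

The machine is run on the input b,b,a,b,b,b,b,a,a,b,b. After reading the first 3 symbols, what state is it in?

S4

S1 → S2 → S1 → S4
After 3 symbols: S4.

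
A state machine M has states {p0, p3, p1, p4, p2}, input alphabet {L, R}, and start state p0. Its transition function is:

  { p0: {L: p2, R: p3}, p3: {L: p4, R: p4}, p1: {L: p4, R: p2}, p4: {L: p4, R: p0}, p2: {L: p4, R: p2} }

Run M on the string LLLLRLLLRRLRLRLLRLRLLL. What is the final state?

p4

Trace: p0 -L-> p2 -L-> p4 -L-> p4 -L-> p4 -R-> p0 -L-> p2 -L-> p4 -L-> p4 -R-> p0 -R-> p3 -L-> p4 -R-> p0 -L-> p2 -R-> p2 -L-> p4 -L-> p4 -R-> p0 -L-> p2 -R-> p2 -L-> p4 -L-> p4 -L-> p4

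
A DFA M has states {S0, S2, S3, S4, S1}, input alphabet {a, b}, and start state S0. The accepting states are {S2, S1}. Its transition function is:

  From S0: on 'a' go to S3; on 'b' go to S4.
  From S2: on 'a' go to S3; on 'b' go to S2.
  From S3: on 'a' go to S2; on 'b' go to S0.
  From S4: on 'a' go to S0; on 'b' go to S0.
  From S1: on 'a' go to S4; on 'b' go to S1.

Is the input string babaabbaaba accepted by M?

Trace: S0 -b-> S4 -a-> S0 -b-> S4 -a-> S0 -a-> S3 -b-> S0 -b-> S4 -a-> S0 -a-> S3 -b-> S0 -a-> S3
End state S3 is not accepting.

No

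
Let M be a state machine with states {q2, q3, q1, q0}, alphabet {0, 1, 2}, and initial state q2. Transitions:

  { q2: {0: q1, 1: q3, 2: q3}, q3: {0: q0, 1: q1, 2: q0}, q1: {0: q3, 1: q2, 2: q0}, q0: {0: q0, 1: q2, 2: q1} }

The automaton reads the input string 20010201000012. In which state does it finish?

q3

Trace: q2 -2-> q3 -0-> q0 -0-> q0 -1-> q2 -0-> q1 -2-> q0 -0-> q0 -1-> q2 -0-> q1 -0-> q3 -0-> q0 -0-> q0 -1-> q2 -2-> q3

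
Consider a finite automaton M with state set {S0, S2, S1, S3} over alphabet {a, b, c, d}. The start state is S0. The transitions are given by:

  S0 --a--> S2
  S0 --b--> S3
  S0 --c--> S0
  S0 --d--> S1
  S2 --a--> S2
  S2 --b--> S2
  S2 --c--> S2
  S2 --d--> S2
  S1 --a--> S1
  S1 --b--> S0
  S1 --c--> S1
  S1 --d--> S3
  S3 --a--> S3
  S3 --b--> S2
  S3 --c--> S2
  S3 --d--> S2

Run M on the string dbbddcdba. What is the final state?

S0 → S1 → S0 → S3 → S2 → S2 → S2 → S2 → S2 → S2

S2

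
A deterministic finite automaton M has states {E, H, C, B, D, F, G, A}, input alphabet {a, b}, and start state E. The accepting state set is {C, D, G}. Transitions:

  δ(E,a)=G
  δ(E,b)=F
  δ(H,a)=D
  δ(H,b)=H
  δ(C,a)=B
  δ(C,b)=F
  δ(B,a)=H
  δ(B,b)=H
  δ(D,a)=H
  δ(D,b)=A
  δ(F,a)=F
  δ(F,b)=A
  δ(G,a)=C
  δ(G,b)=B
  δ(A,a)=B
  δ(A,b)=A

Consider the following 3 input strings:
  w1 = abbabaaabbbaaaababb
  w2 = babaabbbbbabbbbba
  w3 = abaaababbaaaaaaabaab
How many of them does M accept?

w1: Trace: E -a-> G -b-> B -b-> H -a-> D -b-> A -a-> B -a-> H -a-> D -b-> A -b-> A -b-> A -a-> B -a-> H -a-> D -a-> H -b-> H -a-> D -b-> A -b-> A  → end A, rejected
w2: Trace: E -b-> F -a-> F -b-> A -a-> B -a-> H -b-> H -b-> H -b-> H -b-> H -b-> H -a-> D -b-> A -b-> A -b-> A -b-> A -b-> A -a-> B  → end B, rejected
w3: Trace: E -a-> G -b-> B -a-> H -a-> D -a-> H -b-> H -a-> D -b-> A -b-> A -a-> B -a-> H -a-> D -a-> H -a-> D -a-> H -a-> D -b-> A -a-> B -a-> H -b-> H  → end H, rejected

0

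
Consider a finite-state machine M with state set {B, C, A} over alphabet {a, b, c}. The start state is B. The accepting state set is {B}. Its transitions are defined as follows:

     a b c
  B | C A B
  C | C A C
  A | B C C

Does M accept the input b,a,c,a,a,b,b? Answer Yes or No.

No

B → A → B → B → C → C → A → C
End state C is not accepting.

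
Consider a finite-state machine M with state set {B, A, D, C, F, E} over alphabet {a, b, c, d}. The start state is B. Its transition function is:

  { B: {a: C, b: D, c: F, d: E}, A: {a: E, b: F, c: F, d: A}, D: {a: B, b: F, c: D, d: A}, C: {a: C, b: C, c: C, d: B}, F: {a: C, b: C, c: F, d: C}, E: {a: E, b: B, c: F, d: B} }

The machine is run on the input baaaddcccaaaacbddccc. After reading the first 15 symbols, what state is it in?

C

B → D → B → C → C → B → E → F → F → F → C → C → C → C → C → C
After 15 symbols: C.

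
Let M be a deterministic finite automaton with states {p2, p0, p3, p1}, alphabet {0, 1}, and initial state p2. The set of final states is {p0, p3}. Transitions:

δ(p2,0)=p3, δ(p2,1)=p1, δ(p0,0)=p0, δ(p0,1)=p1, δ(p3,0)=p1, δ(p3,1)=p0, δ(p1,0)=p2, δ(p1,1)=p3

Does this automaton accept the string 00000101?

Yes

p2 → p3 → p1 → p2 → p3 → p1 → p3 → p1 → p3
End state p3 is accepting.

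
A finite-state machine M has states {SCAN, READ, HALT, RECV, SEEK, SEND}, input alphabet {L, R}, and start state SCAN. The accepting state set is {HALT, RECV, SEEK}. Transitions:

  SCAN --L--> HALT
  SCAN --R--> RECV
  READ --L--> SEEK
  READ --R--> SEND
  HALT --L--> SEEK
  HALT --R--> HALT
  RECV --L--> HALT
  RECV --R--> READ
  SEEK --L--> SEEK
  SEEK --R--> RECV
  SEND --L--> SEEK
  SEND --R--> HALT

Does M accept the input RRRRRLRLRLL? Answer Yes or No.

Yes

start at SCAN
read 'R': SCAN → RECV
read 'R': RECV → READ
read 'R': READ → SEND
read 'R': SEND → HALT
read 'R': HALT → HALT
read 'L': HALT → SEEK
read 'R': SEEK → RECV
read 'L': RECV → HALT
read 'R': HALT → HALT
read 'L': HALT → SEEK
read 'L': SEEK → SEEK
End state SEEK is accepting.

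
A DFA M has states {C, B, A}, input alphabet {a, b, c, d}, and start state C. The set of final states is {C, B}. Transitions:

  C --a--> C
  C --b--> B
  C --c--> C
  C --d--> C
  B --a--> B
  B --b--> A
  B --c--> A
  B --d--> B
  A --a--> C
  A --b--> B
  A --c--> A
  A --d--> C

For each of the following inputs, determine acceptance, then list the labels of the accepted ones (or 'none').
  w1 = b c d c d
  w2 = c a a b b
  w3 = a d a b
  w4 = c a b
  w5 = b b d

w1: C → B → A → C → C → C  → end C, accepted
w2: C → C → C → C → B → A  → end A, rejected
w3: C → C → C → C → B  → end B, accepted
w4: C → C → C → B  → end B, accepted
w5: C → B → A → C  → end C, accepted

w1, w3, w4, w5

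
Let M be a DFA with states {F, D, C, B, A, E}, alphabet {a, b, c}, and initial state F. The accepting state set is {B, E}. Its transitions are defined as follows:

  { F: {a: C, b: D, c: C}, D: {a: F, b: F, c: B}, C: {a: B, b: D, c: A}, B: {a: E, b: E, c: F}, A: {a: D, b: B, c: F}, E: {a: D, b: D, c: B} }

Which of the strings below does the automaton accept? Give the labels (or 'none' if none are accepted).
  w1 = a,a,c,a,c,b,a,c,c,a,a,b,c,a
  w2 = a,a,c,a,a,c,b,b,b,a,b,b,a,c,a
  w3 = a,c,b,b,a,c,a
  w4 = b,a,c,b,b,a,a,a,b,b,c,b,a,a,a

w1, w3, w4

w1:
  start at F
  read 'a': F → C
  read 'a': C → B
  read 'c': B → F
  read 'a': F → C
  read 'c': C → A
  read 'b': A → B
  read 'a': B → E
  read 'c': E → B
  read 'c': B → F
  read 'a': F → C
  read 'a': C → B
  read 'b': B → E
  read 'c': E → B
  read 'a': B → E
  end E, accepted
w2:
  start at F
  read 'a': F → C
  read 'a': C → B
  read 'c': B → F
  read 'a': F → C
  read 'a': C → B
  read 'c': B → F
  read 'b': F → D
  read 'b': D → F
  read 'b': F → D
  read 'a': D → F
  read 'b': F → D
  read 'b': D → F
  read 'a': F → C
  read 'c': C → A
  read 'a': A → D
  end D, rejected
w3:
  start at F
  read 'a': F → C
  read 'c': C → A
  read 'b': A → B
  read 'b': B → E
  read 'a': E → D
  read 'c': D → B
  read 'a': B → E
  end E, accepted
w4:
  start at F
  read 'b': F → D
  read 'a': D → F
  read 'c': F → C
  read 'b': C → D
  read 'b': D → F
  read 'a': F → C
  read 'a': C → B
  read 'a': B → E
  read 'b': E → D
  read 'b': D → F
  read 'c': F → C
  read 'b': C → D
  read 'a': D → F
  read 'a': F → C
  read 'a': C → B
  end B, accepted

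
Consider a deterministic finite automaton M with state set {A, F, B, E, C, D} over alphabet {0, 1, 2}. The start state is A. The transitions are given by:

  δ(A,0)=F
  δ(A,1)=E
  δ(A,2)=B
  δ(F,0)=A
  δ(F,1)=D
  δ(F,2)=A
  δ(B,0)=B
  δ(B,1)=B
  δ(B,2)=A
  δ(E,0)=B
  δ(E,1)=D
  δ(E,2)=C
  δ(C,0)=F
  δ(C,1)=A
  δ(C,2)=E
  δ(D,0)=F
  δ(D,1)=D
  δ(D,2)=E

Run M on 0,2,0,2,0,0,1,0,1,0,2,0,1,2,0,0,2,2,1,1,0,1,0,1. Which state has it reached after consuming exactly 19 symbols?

start at A
read '0': A → F
read '2': F → A
read '0': A → F
read '2': F → A
read '0': A → F
read '0': F → A
read '1': A → E
read '0': E → B
read '1': B → B
read '0': B → B
read '2': B → A
read '0': A → F
read '1': F → D
read '2': D → E
read '0': E → B
read '0': B → B
read '2': B → A
read '2': A → B
read '1': B → B
After 19 symbols: B.

B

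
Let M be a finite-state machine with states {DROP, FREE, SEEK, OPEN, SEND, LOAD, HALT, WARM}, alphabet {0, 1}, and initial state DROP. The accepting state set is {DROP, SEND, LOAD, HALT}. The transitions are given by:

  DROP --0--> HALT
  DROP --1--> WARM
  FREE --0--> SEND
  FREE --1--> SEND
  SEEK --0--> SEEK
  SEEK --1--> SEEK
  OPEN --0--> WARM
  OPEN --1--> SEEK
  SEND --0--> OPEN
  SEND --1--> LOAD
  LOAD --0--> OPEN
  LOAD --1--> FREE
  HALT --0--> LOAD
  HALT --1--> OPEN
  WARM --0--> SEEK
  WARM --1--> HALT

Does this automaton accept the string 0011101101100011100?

DROP → HALT → LOAD → FREE → SEND → LOAD → OPEN → SEEK → SEEK → SEEK → SEEK → SEEK → SEEK → SEEK → SEEK → SEEK → SEEK → SEEK → SEEK → SEEK
End state SEEK is not accepting.

No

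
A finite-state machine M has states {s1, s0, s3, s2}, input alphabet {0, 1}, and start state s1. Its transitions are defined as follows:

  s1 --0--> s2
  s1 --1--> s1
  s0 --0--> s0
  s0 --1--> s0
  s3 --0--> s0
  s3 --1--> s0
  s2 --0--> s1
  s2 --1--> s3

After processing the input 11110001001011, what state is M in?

s0

s1 → s1 → s1 → s1 → s1 → s2 → s1 → s2 → s3 → s0 → s0 → s0 → s0 → s0 → s0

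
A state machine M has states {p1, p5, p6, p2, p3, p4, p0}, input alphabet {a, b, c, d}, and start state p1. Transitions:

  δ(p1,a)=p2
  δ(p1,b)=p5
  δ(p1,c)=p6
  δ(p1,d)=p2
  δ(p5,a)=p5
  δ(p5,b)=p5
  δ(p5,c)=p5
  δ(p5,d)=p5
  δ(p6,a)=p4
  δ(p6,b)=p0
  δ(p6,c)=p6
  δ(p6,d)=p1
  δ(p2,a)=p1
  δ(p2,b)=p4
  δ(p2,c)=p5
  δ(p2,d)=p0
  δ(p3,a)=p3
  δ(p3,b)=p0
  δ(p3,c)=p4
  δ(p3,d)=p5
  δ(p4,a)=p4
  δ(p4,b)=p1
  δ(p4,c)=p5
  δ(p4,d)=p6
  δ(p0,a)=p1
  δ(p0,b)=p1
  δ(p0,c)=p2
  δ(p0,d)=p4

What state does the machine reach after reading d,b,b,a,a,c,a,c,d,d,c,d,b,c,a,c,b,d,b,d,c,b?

p5

Trace: p1 -d-> p2 -b-> p4 -b-> p1 -a-> p2 -a-> p1 -c-> p6 -a-> p4 -c-> p5 -d-> p5 -d-> p5 -c-> p5 -d-> p5 -b-> p5 -c-> p5 -a-> p5 -c-> p5 -b-> p5 -d-> p5 -b-> p5 -d-> p5 -c-> p5 -b-> p5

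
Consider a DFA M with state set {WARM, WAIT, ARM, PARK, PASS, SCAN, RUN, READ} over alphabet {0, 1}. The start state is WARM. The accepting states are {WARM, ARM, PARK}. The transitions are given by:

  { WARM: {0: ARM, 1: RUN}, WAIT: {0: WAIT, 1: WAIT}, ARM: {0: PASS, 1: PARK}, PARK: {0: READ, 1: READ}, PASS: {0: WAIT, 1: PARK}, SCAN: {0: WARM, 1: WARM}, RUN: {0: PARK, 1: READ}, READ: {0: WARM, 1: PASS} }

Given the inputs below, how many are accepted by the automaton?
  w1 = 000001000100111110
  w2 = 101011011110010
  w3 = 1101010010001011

2

w1: WARM → ARM → PASS → WAIT → WAIT → WAIT → WAIT → WAIT → WAIT → WAIT → WAIT → WAIT → WAIT → WAIT → WAIT → WAIT → WAIT → WAIT → WAIT  → end WAIT, rejected
w2: WARM → RUN → PARK → READ → WARM → RUN → READ → WARM → RUN → READ → PASS → PARK → READ → WARM → RUN → PARK  → end PARK, accepted
w3: WARM → RUN → READ → WARM → RUN → PARK → READ → WARM → ARM → PARK → READ → WARM → ARM → PARK → READ → PASS → PARK  → end PARK, accepted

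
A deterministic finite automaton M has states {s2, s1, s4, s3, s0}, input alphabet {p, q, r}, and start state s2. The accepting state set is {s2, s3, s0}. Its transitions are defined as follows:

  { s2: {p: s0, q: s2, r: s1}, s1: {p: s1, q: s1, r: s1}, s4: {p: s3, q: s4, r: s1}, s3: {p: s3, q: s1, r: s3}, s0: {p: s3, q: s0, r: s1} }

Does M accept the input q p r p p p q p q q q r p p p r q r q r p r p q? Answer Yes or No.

No

start at s2
read 'q': s2 → s2
read 'p': s2 → s0
read 'r': s0 → s1
read 'p': s1 → s1
read 'p': s1 → s1
read 'p': s1 → s1
read 'q': s1 → s1
read 'p': s1 → s1
read 'q': s1 → s1
read 'q': s1 → s1
read 'q': s1 → s1
read 'r': s1 → s1
read 'p': s1 → s1
read 'p': s1 → s1
read 'p': s1 → s1
read 'r': s1 → s1
read 'q': s1 → s1
read 'r': s1 → s1
read 'q': s1 → s1
read 'r': s1 → s1
read 'p': s1 → s1
read 'r': s1 → s1
read 'p': s1 → s1
read 'q': s1 → s1
End state s1 is not accepting.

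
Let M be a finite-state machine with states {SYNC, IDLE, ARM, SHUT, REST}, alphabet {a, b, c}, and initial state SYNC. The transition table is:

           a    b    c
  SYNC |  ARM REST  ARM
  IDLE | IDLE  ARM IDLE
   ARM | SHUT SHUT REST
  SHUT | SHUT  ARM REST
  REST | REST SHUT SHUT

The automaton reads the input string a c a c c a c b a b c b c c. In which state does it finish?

SYNC → ARM → REST → REST → SHUT → REST → REST → SHUT → ARM → SHUT → ARM → REST → SHUT → REST → SHUT

SHUT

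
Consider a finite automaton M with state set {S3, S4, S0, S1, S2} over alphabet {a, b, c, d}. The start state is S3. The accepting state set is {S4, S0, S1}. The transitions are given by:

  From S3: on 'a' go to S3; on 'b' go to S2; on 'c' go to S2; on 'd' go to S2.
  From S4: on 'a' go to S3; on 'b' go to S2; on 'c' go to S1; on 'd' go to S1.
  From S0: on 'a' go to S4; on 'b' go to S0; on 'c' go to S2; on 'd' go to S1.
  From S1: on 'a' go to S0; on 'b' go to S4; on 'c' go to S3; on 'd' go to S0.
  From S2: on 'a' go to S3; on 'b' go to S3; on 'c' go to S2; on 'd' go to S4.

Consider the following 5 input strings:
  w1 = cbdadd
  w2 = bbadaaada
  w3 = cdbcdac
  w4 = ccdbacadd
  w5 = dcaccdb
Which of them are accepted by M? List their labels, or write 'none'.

w1, w4

w1:
  start at S3
  read 'c': S3 → S2
  read 'b': S2 → S3
  read 'd': S3 → S2
  read 'a': S2 → S3
  read 'd': S3 → S2
  read 'd': S2 → S4
  end S4, accepted
w2:
  start at S3
  read 'b': S3 → S2
  read 'b': S2 → S3
  read 'a': S3 → S3
  read 'd': S3 → S2
  read 'a': S2 → S3
  read 'a': S3 → S3
  read 'a': S3 → S3
  read 'd': S3 → S2
  read 'a': S2 → S3
  end S3, rejected
w3:
  start at S3
  read 'c': S3 → S2
  read 'd': S2 → S4
  read 'b': S4 → S2
  read 'c': S2 → S2
  read 'd': S2 → S4
  read 'a': S4 → S3
  read 'c': S3 → S2
  end S2, rejected
w4:
  start at S3
  read 'c': S3 → S2
  read 'c': S2 → S2
  read 'd': S2 → S4
  read 'b': S4 → S2
  read 'a': S2 → S3
  read 'c': S3 → S2
  read 'a': S2 → S3
  read 'd': S3 → S2
  read 'd': S2 → S4
  end S4, accepted
w5:
  start at S3
  read 'd': S3 → S2
  read 'c': S2 → S2
  read 'a': S2 → S3
  read 'c': S3 → S2
  read 'c': S2 → S2
  read 'd': S2 → S4
  read 'b': S4 → S2
  end S2, rejected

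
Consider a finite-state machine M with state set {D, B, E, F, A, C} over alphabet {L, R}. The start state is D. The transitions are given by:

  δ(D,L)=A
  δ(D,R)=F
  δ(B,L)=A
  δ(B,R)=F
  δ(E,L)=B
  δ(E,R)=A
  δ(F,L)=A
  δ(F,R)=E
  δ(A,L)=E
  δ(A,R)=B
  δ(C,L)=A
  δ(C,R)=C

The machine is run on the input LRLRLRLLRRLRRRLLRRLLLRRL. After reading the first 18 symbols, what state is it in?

Trace: D -L-> A -R-> B -L-> A -R-> B -L-> A -R-> B -L-> A -L-> E -R-> A -R-> B -L-> A -R-> B -R-> F -R-> E -L-> B -L-> A -R-> B -R-> F
After 18 symbols: F.

F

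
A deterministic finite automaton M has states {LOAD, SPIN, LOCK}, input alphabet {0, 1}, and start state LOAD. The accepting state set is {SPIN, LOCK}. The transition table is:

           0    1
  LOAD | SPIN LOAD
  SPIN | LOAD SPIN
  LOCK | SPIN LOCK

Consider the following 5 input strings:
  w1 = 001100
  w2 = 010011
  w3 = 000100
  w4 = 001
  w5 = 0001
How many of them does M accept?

3

w1: Trace: LOAD -0-> SPIN -0-> LOAD -1-> LOAD -1-> LOAD -0-> SPIN -0-> LOAD  → end LOAD, rejected
w2: Trace: LOAD -0-> SPIN -1-> SPIN -0-> LOAD -0-> SPIN -1-> SPIN -1-> SPIN  → end SPIN, accepted
w3: Trace: LOAD -0-> SPIN -0-> LOAD -0-> SPIN -1-> SPIN -0-> LOAD -0-> SPIN  → end SPIN, accepted
w4: Trace: LOAD -0-> SPIN -0-> LOAD -1-> LOAD  → end LOAD, rejected
w5: Trace: LOAD -0-> SPIN -0-> LOAD -0-> SPIN -1-> SPIN  → end SPIN, accepted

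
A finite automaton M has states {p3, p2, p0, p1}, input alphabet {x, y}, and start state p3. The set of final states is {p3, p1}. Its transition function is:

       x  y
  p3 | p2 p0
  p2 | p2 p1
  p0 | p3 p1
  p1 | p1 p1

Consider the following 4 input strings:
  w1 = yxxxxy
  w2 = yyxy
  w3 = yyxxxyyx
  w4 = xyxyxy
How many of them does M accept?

4

w1:
  start at p3
  read 'y': p3 → p0
  read 'x': p0 → p3
  read 'x': p3 → p2
  read 'x': p2 → p2
  read 'x': p2 → p2
  read 'y': p2 → p1
  end p1, accepted
w2:
  start at p3
  read 'y': p3 → p0
  read 'y': p0 → p1
  read 'x': p1 → p1
  read 'y': p1 → p1
  end p1, accepted
w3:
  start at p3
  read 'y': p3 → p0
  read 'y': p0 → p1
  read 'x': p1 → p1
  read 'x': p1 → p1
  read 'x': p1 → p1
  read 'y': p1 → p1
  read 'y': p1 → p1
  read 'x': p1 → p1
  end p1, accepted
w4:
  start at p3
  read 'x': p3 → p2
  read 'y': p2 → p1
  read 'x': p1 → p1
  read 'y': p1 → p1
  read 'x': p1 → p1
  read 'y': p1 → p1
  end p1, accepted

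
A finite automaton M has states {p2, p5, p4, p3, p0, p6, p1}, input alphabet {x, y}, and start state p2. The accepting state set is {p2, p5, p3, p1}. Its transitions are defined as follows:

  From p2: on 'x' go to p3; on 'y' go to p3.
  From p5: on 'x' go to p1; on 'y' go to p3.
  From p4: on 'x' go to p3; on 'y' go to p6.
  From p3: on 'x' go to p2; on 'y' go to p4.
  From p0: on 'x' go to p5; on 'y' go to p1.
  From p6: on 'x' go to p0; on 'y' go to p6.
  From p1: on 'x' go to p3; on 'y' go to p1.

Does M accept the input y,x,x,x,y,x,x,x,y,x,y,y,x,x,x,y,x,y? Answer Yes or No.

Trace: p2 -y-> p3 -x-> p2 -x-> p3 -x-> p2 -y-> p3 -x-> p2 -x-> p3 -x-> p2 -y-> p3 -x-> p2 -y-> p3 -y-> p4 -x-> p3 -x-> p2 -x-> p3 -y-> p4 -x-> p3 -y-> p4
End state p4 is not accepting.

No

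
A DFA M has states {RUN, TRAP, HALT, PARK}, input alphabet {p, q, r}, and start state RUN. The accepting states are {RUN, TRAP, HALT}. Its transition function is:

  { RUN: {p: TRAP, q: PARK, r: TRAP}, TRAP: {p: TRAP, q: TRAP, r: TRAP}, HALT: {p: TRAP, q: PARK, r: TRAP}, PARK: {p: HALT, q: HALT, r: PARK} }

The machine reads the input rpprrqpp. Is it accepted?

Yes

Trace: RUN -r-> TRAP -p-> TRAP -p-> TRAP -r-> TRAP -r-> TRAP -q-> TRAP -p-> TRAP -p-> TRAP
End state TRAP is accepting.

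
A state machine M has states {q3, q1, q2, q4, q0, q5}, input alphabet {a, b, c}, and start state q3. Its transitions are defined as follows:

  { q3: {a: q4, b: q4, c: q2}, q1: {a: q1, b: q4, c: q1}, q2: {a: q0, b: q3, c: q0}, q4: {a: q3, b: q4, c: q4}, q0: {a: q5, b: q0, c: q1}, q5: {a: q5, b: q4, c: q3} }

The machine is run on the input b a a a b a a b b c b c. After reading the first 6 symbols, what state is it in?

start at q3
read 'b': q3 → q4
read 'a': q4 → q3
read 'a': q3 → q4
read 'a': q4 → q3
read 'b': q3 → q4
read 'a': q4 → q3
After 6 symbols: q3.

q3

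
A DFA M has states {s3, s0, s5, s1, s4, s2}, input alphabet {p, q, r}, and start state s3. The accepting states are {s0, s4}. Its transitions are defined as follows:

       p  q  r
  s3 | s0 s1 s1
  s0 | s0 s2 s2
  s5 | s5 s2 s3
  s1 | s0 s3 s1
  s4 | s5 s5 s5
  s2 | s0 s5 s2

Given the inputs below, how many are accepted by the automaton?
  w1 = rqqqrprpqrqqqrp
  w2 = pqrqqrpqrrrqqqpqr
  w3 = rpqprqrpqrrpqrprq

w1: s3 → s1 → s3 → s1 → s3 → s1 → s0 → s2 → s0 → s2 → s2 → s5 → s2 → s5 → s3 → s0  → end s0, accepted
w2: s3 → s0 → s2 → s2 → s5 → s2 → s2 → s0 → s2 → s2 → s2 → s2 → s5 → s2 → s5 → s5 → s2 → s2  → end s2, rejected
w3: s3 → s1 → s0 → s2 → s0 → s2 → s5 → s3 → s0 → s2 → s2 → s2 → s0 → s2 → s2 → s0 → s2 → s5  → end s5, rejected

1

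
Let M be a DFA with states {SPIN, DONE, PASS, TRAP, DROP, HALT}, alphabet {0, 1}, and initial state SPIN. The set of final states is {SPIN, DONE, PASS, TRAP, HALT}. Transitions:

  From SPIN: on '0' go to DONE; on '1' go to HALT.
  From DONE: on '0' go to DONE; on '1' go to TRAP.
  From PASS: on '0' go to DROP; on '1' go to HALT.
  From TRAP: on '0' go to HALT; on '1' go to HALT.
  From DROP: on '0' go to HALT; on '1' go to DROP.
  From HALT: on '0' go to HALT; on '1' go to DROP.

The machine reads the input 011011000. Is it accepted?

Trace: SPIN -0-> DONE -1-> TRAP -1-> HALT -0-> HALT -1-> DROP -1-> DROP -0-> HALT -0-> HALT -0-> HALT
End state HALT is accepting.

Yes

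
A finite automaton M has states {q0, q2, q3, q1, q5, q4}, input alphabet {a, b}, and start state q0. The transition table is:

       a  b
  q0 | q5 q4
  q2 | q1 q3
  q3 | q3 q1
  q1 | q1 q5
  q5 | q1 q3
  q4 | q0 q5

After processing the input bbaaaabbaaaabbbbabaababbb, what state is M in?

q1

Trace: q0 -b-> q4 -b-> q5 -a-> q1 -a-> q1 -a-> q1 -a-> q1 -b-> q5 -b-> q3 -a-> q3 -a-> q3 -a-> q3 -a-> q3 -b-> q1 -b-> q5 -b-> q3 -b-> q1 -a-> q1 -b-> q5 -a-> q1 -a-> q1 -b-> q5 -a-> q1 -b-> q5 -b-> q3 -b-> q1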